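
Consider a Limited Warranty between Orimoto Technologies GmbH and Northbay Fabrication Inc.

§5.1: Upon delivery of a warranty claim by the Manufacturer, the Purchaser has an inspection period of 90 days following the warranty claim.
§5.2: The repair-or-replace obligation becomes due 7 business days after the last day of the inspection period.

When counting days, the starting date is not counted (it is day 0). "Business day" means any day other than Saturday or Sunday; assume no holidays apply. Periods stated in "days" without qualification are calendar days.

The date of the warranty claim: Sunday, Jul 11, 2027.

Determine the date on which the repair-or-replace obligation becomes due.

The last day of the inspection period: 90 calendar days after Jul 11, 2027 is Oct 9, 2027.
From Saturday, Oct 9, 2027, 7 business days (Oct 11, Oct 12, Oct 13, Oct 14, Oct 15, Oct 18, Oct 19, skipping weekends) brings us to Tuesday, Oct 19, 2027, which is the date on which the repair-or-replace obligation becomes due.

Oct 19, 2027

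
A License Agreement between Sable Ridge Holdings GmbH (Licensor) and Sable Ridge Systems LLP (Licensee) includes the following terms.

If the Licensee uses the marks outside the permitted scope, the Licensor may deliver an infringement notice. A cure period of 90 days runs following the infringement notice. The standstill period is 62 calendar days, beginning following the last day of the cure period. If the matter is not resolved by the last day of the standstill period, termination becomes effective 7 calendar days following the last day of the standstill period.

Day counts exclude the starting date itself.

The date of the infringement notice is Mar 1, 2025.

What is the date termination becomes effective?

Adding 90 calendar days to Mar 1, 2025 gives May 30, 2025, which is the last day of the cure period.
Adding 62 calendar days to May 30, 2025 gives Jul 31, 2025, which is the last day of the standstill period.
The date termination becomes effective: Jul 31, 2025 + 7 days = Aug 7, 2025.

Aug 7, 2025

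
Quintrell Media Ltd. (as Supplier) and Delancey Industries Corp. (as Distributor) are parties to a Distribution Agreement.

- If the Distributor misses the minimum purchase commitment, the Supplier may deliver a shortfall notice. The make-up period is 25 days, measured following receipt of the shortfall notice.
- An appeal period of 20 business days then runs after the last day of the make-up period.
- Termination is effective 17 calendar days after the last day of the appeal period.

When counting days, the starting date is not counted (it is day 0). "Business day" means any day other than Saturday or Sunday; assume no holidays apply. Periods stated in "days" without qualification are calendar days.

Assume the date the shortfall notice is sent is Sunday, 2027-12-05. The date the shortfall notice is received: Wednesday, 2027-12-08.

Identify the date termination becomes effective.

The last day of the make-up period: 2027-12-08 + 25 days = 2028-01-02.
The last day of the appeal period: 20 business days after Sunday, 2028-01-02, skipping weekends — Jan 3, Jan 4, Jan 5, Jan 6, …, Jan 26, Jan 27, Jan 28 — lands on Friday, 2028-01-28.
The date termination becomes effective: 17 calendar days after 2028-01-28 is 2028-02-14.

2028-02-14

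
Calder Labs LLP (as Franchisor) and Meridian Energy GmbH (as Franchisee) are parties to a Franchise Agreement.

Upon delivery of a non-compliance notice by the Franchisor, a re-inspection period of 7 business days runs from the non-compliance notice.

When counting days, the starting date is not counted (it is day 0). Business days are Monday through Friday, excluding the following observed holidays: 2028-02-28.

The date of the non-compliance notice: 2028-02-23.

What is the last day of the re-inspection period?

2028-03-06

From Wednesday, 2028-02-23, 7 business days (Feb 24, Feb 25, Feb 29, Mar 1, Mar 2, Mar 3, Mar 6, skipping weekends and the listed holiday on Feb 28) brings us to Monday, 2028-03-06, which is the last day of the re-inspection period.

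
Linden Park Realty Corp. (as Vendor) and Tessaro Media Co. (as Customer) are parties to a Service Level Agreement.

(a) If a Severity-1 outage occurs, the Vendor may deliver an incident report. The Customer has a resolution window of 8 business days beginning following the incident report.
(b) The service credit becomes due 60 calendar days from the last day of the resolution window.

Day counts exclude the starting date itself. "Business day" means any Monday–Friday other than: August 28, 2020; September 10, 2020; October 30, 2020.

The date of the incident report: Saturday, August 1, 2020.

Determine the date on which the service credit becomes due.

From Saturday, August 1, 2020, 8 business days (Aug 3, Aug 4, Aug 5, Aug 6, Aug 7, Aug 10, Aug 11, Aug 12, skipping weekends) brings us to Wednesday, August 12, 2020, which is the last day of the resolution window.
The date on which the service credit becomes due: August 12, 2020 + 60 days = October 11, 2020.

October 11, 2020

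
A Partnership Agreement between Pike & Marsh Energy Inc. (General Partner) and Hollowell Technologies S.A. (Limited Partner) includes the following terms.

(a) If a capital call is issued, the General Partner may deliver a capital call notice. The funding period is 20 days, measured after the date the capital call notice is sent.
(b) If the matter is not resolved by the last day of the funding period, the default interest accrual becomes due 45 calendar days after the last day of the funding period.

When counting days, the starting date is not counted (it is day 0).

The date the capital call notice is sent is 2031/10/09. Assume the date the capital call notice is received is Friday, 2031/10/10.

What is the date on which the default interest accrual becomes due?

Adding 20 calendar days to 2031/10/09 gives 2031/10/29, which is the last day of the funding period.
Adding 45 calendar days to 2031/10/29 gives 2031/12/13, which is the date on which the default interest accrual becomes due.

2031/12/13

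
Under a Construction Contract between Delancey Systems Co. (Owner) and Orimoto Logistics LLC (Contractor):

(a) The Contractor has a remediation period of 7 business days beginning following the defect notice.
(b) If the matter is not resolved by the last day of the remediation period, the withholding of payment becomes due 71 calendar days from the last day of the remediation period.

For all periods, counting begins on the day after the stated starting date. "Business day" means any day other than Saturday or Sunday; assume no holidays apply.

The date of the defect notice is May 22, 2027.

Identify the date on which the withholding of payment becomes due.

The last day of the remediation period: counting 7 business days from Saturday, May 22, 2027 (May 24, May 25, May 26, May 27, May 28, May 31, Jun 1, skipping weekends) reaches Tuesday, June 1, 2027.
Adding 71 calendar days to June 1, 2027 gives August 11, 2027, which is the date on which the withholding of payment becomes due.

August 11, 2027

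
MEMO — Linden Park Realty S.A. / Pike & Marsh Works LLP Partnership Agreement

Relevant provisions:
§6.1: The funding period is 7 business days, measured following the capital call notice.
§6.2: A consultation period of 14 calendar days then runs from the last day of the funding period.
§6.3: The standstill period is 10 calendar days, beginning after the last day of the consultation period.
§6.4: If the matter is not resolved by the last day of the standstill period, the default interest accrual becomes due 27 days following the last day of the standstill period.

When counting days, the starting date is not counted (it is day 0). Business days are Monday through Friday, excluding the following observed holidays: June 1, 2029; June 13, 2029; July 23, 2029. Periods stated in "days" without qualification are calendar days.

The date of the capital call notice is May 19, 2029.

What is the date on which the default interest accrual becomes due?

July 19, 2029

The last day of the funding period: 7 business days after Saturday, May 19, 2029, skipping weekends — May 21, May 22, May 23, May 24, May 25, May 28, May 29 — lands on Tuesday, May 29, 2029.
The last day of the consultation period: May 29, 2029 + 14 days = June 12, 2029.
The last day of the standstill period: 10 calendar days after June 12, 2029 is June 22, 2029.
The date on which the default interest accrual becomes due: June 22, 2029 + 27 days = July 19, 2029.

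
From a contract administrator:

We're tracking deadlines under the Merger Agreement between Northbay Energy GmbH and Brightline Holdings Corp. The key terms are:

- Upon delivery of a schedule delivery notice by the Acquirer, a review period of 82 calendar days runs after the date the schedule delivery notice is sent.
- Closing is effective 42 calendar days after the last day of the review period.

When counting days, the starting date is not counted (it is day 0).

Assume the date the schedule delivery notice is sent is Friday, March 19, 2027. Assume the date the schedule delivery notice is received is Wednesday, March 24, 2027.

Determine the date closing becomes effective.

July 21, 2027

The last day of the review period: March 19, 2027 + 82 days = June 9, 2027.
The date closing becomes effective: June 9, 2027 + 42 days = July 21, 2027.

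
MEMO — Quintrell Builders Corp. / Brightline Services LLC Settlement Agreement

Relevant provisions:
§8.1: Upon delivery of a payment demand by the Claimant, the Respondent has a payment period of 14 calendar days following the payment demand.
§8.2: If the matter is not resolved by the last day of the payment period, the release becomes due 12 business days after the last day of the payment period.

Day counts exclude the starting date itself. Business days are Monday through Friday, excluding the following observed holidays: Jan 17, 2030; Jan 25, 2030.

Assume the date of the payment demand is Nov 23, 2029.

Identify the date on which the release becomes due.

Adding 14 calendar days to Nov 23, 2029 gives Dec 7, 2029, which is the last day of the payment period.
From Friday, Dec 7, 2029, 12 business days (Dec 10, Dec 11, Dec 12, Dec 13, …, Dec 21, Dec 24, Dec 25, skipping weekends) brings us to Tuesday, Dec 25, 2029, which is the date on which the release becomes due.

Dec 25, 2029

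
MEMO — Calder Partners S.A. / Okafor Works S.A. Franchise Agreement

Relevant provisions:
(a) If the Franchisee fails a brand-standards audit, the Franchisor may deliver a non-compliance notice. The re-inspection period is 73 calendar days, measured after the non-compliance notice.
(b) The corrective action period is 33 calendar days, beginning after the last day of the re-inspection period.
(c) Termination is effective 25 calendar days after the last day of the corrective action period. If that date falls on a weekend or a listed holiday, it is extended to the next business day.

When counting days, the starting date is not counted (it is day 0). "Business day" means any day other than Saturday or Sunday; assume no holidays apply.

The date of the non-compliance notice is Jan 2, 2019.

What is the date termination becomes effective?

The last day of the re-inspection period: Jan 2, 2019 + 73 days = Mar 16, 2019.
The last day of the corrective action period: 33 calendar days after Mar 16, 2019 is Apr 18, 2019.
Adding 25 calendar days to Apr 18, 2019 gives May 13, 2019, which is the date termination becomes effective. May 13, 2019 is a Monday, so no roll-forward applies.

May 13, 2019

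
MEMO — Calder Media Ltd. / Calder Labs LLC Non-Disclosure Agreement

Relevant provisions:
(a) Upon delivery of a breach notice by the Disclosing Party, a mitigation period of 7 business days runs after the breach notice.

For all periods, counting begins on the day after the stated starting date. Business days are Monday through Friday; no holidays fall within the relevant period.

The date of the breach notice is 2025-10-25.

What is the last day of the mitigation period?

The last day of the mitigation period: 7 business days after Saturday, 2025-10-25, skipping weekends — Oct 27, Oct 28, Oct 29, Oct 30, Oct 31, Nov 3, Nov 4 — lands on Tuesday, 2025-11-04.

2025-11-04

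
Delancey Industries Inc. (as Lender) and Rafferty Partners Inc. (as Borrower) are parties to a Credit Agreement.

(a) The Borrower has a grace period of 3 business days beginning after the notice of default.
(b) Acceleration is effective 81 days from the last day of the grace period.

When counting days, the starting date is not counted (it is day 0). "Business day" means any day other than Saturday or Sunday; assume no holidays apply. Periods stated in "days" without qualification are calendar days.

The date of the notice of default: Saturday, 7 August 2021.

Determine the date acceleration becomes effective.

From Saturday, 7 August 2021, 3 business days (Aug 9, Aug 10, Aug 11, skipping weekends) brings us to Wednesday, 11 August 2021, which is the last day of the grace period.
Adding 81 calendar days to 11 August 2021 gives 31 October 2021, which is the date acceleration becomes effective.

31 October 2021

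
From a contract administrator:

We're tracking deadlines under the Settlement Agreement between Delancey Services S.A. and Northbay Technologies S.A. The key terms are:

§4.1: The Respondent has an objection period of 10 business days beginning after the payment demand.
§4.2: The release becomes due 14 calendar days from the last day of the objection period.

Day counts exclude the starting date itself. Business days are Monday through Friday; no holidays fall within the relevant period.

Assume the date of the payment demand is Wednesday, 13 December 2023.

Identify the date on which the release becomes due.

The last day of the objection period: counting 10 business days from Wednesday, 13 December 2023 (Dec 14, Dec 15, Dec 18, Dec 19, Dec 20, Dec 21, Dec 22, Dec 25, Dec 26, Dec 27, skipping weekends) reaches Wednesday, 27 December 2023.
Adding 14 calendar days to 27 December 2023 gives 10 January 2024, which is the date on which the release becomes due.

10 January 2024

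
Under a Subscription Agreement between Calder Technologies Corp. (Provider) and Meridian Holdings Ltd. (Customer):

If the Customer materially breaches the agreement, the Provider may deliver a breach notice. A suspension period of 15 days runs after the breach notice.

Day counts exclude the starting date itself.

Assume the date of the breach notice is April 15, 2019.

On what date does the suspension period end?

Adding 15 calendar days to April 15, 2019 gives April 30, 2019, which is the last day of the suspension period.

April 30, 2019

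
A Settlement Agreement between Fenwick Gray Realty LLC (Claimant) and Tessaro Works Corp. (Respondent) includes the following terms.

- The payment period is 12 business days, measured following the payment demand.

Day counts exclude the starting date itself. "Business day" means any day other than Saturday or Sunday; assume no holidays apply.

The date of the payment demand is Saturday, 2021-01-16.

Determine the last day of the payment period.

From Saturday, 2021-01-16, 12 business days (Jan 18, Jan 19, Jan 20, Jan 21, …, Jan 29, Feb 1, Feb 2, skipping weekends) brings us to Tuesday, 2021-02-02, which is the last day of the payment period.

2021-02-02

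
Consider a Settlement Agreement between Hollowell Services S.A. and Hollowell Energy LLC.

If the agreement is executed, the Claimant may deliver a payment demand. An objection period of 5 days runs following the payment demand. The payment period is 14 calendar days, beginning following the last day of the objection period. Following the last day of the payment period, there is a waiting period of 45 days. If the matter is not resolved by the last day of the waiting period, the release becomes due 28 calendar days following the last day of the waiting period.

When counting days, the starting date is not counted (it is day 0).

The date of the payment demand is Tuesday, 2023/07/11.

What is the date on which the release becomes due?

The last day of the objection period: 5 calendar days after 2023/07/11 is 2023/07/16.
Adding 14 calendar days to 2023/07/16 gives 2023/07/30, which is the last day of the payment period.
The last day of the waiting period: 2023/07/30 + 45 days = 2023/09/13.
The date on which the release becomes due: 28 calendar days after 2023/09/13 is 2023/10/11.

2023/10/11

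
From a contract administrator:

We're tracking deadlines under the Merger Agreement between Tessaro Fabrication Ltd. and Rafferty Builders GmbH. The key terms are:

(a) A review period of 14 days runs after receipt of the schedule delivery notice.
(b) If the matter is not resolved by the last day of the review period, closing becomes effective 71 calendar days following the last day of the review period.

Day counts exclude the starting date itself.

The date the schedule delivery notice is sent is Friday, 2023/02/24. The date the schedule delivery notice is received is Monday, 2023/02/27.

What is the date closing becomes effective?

Adding 14 calendar days to 2023/02/27 gives 2023/03/13, which is the last day of the review period.
Adding 71 calendar days to 2023/03/13 gives 2023/05/23, which is the date closing becomes effective.

2023/05/23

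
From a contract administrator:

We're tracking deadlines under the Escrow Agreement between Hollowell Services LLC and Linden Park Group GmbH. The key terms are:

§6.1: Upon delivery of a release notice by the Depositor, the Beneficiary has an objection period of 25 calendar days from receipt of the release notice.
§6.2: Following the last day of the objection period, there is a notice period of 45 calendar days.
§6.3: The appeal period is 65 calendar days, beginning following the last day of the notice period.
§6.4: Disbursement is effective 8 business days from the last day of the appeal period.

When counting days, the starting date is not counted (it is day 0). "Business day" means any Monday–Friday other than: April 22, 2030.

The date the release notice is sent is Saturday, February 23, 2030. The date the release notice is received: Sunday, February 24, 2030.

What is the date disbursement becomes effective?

The last day of the objection period: 25 calendar days after February 24, 2030 is March 21, 2030.
Adding 45 calendar days to March 21, 2030 gives May 5, 2030, which is the last day of the notice period.
The last day of the appeal period: May 5, 2030 + 65 days = July 9, 2030.
The date disbursement becomes effective: counting 8 business days from Tuesday, July 9, 2030 (Jul 10, Jul 11, Jul 12, Jul 15, Jul 16, Jul 17, Jul 18, Jul 19, skipping weekends) reaches Friday, July 19, 2030.

July 19, 2030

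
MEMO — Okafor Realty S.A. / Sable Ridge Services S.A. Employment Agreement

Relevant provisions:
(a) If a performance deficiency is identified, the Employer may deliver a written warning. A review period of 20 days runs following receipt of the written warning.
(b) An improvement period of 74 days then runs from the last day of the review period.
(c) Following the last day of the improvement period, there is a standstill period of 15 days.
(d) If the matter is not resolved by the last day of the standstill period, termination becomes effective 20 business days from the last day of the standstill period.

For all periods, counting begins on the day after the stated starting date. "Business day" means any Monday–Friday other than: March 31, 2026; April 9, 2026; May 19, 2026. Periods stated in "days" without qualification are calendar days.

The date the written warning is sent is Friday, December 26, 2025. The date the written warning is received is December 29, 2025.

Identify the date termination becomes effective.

May 15, 2026

The last day of the review period: 20 calendar days after December 29, 2025 is January 18, 2026.
Adding 74 calendar days to January 18, 2026 gives April 2, 2026, which is the last day of the improvement period.
The last day of the standstill period: 15 calendar days after April 2, 2026 is April 17, 2026.
The date termination becomes effective: 20 business days after Friday, April 17, 2026, skipping weekends — Apr 20, Apr 21, Apr 22, Apr 23, …, May 13, May 14, May 15 — lands on Friday, May 15, 2026.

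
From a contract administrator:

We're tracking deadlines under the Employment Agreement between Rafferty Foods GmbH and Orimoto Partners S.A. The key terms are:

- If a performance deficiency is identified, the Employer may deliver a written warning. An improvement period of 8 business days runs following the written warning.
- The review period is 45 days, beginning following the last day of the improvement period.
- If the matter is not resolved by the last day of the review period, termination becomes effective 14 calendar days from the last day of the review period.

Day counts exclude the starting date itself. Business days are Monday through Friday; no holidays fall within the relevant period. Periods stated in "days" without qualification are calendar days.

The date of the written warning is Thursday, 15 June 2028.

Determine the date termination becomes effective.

25 August 2028

From Thursday, 15 June 2028, 8 business days (Jun 16, Jun 19, Jun 20, Jun 21, Jun 22, Jun 23, Jun 26, Jun 27, skipping weekends) brings us to Tuesday, 27 June 2028, which is the last day of the improvement period.
The last day of the review period: 27 June 2028 + 45 days = 11 August 2028.
Adding 14 calendar days to 11 August 2028 gives 25 August 2028, which is the date termination becomes effective.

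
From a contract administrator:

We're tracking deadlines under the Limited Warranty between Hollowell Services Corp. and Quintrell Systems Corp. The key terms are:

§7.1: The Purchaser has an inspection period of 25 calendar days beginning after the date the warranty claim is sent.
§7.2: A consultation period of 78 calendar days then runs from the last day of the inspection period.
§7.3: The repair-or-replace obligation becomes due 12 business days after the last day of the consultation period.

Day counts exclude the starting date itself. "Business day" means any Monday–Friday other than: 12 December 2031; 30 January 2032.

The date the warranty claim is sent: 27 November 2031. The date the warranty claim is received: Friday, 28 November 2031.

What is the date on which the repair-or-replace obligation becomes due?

Adding 25 calendar days to 27 November 2031 gives 22 December 2031, which is the last day of the inspection period.
The last day of the consultation period: 22 December 2031 + 78 days = 9 March 2032.
From Tuesday, 9 March 2032, 12 business days (Mar 10, Mar 11, Mar 12, Mar 15, …, Mar 23, Mar 24, Mar 25, skipping weekends) brings us to Thursday, 25 March 2032, which is the date on which the repair-or-replace obligation becomes due.

25 March 2032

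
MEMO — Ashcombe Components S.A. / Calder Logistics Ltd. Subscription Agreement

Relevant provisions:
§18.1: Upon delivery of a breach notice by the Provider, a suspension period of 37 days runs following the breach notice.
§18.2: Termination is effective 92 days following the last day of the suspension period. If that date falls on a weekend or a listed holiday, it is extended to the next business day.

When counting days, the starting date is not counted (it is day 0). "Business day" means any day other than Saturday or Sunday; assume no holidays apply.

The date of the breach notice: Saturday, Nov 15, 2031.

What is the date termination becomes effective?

Mar 23, 2032

The last day of the suspension period: Nov 15, 2031 + 37 days = Dec 22, 2031.
The date termination becomes effective: 92 calendar days after Dec 22, 2031 is Mar 23, 2032. Mar 23, 2032 is a Tuesday, so no roll-forward applies.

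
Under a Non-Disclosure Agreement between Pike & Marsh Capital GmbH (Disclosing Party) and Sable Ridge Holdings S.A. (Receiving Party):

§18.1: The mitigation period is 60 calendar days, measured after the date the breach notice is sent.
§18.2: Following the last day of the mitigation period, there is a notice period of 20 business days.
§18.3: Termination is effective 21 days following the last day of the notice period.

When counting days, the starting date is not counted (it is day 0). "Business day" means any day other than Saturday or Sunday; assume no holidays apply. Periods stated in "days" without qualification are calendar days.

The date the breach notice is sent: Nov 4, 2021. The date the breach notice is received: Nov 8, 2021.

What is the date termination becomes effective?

The last day of the mitigation period: 60 calendar days after Nov 4, 2021 is Jan 3, 2022.
The last day of the notice period: counting 20 business days from Monday, Jan 3, 2022 (Jan 4, Jan 5, Jan 6, Jan 7, …, Jan 27, Jan 28, Jan 31, skipping weekends) reaches Monday, Jan 31, 2022.
The date termination becomes effective: Jan 31, 2022 + 21 days = Feb 21, 2022.

Feb 21, 2022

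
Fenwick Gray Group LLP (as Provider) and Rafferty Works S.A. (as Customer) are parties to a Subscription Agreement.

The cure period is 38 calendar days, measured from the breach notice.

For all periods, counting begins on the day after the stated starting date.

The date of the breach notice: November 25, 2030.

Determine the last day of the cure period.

January 2, 2031

The last day of the cure period: November 25, 2030 + 38 days = January 2, 2031.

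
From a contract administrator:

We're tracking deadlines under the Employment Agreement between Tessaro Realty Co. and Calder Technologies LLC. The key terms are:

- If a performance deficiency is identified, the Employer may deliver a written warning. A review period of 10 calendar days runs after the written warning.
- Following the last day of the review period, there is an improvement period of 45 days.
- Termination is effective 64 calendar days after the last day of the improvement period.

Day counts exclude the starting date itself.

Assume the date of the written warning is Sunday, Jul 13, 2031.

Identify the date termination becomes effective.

Adding 10 calendar days to Jul 13, 2031 gives Jul 23, 2031, which is the last day of the review period.
Adding 45 calendar days to Jul 23, 2031 gives Sep 6, 2031, which is the last day of the improvement period.
The date termination becomes effective: 64 calendar days after Sep 6, 2031 is Nov 9, 2031.

Nov 9, 2031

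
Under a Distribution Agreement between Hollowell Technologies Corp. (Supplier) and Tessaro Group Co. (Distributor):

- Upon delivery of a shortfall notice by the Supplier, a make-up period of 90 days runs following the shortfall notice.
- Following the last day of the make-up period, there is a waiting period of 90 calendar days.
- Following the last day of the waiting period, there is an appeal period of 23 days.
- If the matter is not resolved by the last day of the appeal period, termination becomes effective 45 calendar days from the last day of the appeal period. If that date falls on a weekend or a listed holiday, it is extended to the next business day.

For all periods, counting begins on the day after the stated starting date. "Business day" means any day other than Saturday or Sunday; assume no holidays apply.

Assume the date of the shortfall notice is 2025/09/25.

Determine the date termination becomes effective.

2026/06/01

The last day of the make-up period: 2025/09/25 + 90 days = 2025/12/24.
The last day of the waiting period: 2025/12/24 + 90 days = 2026/03/24.
The last day of the appeal period: 2026/03/24 + 23 days = 2026/04/16.
The date termination becomes effective: 2026/04/16 + 45 days = 2026/05/31. That falls on a Sunday, so it rolls to the next business day, Monday, 2026/06/01.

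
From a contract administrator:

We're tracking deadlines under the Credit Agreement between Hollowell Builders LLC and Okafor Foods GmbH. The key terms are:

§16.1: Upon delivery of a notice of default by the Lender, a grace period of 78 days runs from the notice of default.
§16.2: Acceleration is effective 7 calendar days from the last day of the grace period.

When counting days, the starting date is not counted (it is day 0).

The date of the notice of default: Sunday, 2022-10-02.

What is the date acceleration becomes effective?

Adding 78 calendar days to 2022-10-02 gives 2022-12-19, which is the last day of the grace period.
The date acceleration becomes effective: 7 calendar days after 2022-12-19 is 2022-12-26.

2022-12-26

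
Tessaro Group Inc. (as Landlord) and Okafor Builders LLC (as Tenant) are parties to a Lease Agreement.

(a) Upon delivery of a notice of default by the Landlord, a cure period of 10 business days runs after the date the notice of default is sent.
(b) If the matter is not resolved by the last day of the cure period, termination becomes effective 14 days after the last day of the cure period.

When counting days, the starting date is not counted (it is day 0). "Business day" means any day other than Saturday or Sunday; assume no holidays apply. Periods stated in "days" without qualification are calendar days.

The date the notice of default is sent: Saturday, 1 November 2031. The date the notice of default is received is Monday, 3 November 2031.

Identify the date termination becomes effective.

28 November 2031

The last day of the cure period: counting 10 business days from Saturday, 1 November 2031 (Nov 3, Nov 4, Nov 5, Nov 6, Nov 7, Nov 10, Nov 11, Nov 12, Nov 13, Nov 14, skipping weekends) reaches Friday, 14 November 2031.
The date termination becomes effective: 14 November 2031 + 14 days = 28 November 2031.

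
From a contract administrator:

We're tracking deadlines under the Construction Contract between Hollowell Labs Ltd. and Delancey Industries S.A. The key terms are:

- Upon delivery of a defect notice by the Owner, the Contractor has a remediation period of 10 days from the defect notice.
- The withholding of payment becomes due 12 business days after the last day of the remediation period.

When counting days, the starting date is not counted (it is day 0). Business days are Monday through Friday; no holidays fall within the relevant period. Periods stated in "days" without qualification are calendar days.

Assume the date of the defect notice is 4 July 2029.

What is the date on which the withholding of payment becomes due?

The last day of the remediation period: 4 July 2029 + 10 days = 14 July 2029.
The date on which the withholding of payment becomes due: counting 12 business days from Saturday, 14 July 2029 (Jul 16, Jul 17, Jul 18, Jul 19, …, Jul 27, Jul 30, Jul 31, skipping weekends) reaches Tuesday, 31 July 2029.

31 July 2029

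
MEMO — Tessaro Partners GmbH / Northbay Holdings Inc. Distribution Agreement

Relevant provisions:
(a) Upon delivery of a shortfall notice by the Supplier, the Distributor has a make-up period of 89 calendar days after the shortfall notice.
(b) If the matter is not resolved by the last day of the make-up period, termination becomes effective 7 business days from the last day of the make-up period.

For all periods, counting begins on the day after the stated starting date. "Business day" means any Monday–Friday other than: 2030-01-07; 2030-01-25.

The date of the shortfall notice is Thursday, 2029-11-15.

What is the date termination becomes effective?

2030-02-21

The last day of the make-up period: 2029-11-15 + 89 days = 2030-02-12.
The date termination becomes effective: 7 business days after Tuesday, 2030-02-12, skipping weekends — Feb 13, Feb 14, Feb 15, Feb 18, Feb 19, Feb 20, Feb 21 — lands on Thursday, 2030-02-21.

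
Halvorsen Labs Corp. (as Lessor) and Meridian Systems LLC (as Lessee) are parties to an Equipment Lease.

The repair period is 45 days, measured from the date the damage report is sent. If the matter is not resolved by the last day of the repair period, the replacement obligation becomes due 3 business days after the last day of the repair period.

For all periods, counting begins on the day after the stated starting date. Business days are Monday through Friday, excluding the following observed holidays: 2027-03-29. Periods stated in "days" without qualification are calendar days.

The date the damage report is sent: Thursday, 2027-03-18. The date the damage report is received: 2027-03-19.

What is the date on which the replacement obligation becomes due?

Adding 45 calendar days to 2027-03-18 gives 2027-05-02, which is the last day of the repair period.
From Sunday, 2027-05-02, 3 business days (May 3, May 4, May 5, skipping weekends) brings us to Wednesday, 2027-05-05, which is the date on which the replacement obligation becomes due.

2027-05-05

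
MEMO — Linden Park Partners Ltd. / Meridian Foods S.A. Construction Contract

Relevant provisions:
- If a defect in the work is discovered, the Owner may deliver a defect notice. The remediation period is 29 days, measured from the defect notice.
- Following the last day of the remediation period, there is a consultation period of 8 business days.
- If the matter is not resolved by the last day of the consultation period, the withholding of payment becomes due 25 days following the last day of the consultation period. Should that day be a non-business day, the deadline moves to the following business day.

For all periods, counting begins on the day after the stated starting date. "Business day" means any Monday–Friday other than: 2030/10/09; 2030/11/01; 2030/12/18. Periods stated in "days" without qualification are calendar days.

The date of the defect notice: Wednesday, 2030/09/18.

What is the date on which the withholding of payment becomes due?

The last day of the remediation period: 29 calendar days after 2030/09/18 is 2030/10/17.
From Thursday, 2030/10/17, 8 business days (Oct 18, Oct 21, Oct 22, Oct 23, Oct 24, Oct 25, Oct 28, Oct 29, skipping weekends) brings us to Tuesday, 2030/10/29, which is the last day of the consultation period.
Adding 25 calendar days to 2030/10/29 gives 2030/11/23, which is the date on which the withholding of payment becomes due. That falls on a Saturday, so it rolls to the next business day, Monday, 2030/11/25.

2030/11/25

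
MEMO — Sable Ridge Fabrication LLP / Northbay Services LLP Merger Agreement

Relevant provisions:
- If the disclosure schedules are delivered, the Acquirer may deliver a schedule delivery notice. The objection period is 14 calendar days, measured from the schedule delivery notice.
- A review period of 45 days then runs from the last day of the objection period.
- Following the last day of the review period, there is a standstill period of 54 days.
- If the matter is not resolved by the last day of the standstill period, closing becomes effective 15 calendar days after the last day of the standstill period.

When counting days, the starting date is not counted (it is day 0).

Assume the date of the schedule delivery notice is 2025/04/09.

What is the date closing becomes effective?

The last day of the objection period: 14 calendar days after 2025/04/09 is 2025/04/23.
Adding 45 calendar days to 2025/04/23 gives 2025/06/07, which is the last day of the review period.
The last day of the standstill period: 2025/06/07 + 54 days = 2025/07/31.
The date closing becomes effective: 2025/07/31 + 15 days = 2025/08/15.

2025/08/15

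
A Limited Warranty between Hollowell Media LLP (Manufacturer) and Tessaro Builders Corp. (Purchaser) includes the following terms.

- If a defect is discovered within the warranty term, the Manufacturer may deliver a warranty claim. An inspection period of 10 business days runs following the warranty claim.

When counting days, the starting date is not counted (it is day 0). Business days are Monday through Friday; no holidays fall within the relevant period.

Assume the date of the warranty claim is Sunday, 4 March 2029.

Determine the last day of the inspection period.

The last day of the inspection period: 10 business days after Sunday, 4 March 2029, skipping weekends — Mar 5, Mar 6, Mar 7, Mar 8, Mar 9, Mar 12, Mar 13, Mar 14, Mar 15, Mar 16 — lands on Friday, 16 March 2029.

16 March 2029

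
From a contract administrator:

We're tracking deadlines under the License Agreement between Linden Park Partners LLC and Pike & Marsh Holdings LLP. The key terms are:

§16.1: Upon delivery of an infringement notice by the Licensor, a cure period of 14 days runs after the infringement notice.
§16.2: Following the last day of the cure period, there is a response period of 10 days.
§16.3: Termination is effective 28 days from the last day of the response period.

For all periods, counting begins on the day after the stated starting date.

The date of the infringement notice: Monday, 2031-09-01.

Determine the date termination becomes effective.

2031-10-23

The last day of the cure period: 2031-09-01 + 14 days = 2031-09-15.
Adding 10 calendar days to 2031-09-15 gives 2031-09-25, which is the last day of the response period.
Adding 28 calendar days to 2031-09-25 gives 2031-10-23, which is the date termination becomes effective.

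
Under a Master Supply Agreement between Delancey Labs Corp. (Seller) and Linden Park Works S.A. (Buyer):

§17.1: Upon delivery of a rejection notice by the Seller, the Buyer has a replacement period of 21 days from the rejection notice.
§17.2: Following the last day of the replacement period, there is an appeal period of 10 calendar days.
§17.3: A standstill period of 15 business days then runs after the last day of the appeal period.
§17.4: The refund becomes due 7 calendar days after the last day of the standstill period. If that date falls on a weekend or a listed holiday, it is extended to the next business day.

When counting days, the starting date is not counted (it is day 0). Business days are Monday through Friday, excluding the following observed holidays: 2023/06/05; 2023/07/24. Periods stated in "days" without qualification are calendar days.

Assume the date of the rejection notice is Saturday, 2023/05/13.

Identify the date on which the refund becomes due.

2023/07/11

The last day of the replacement period: 21 calendar days after 2023/05/13 is 2023/06/03.
The last day of the appeal period: 2023/06/03 + 10 days = 2023/06/13.
The last day of the standstill period: counting 15 business days from Tuesday, 2023/06/13 (Jun 14, Jun 15, Jun 16, Jun 19, …, Jun 30, Jul 3, Jul 4, skipping weekends) reaches Tuesday, 2023/07/04.
Adding 7 calendar days to 2023/07/04 gives 2023/07/11, which is the date on which the refund becomes due. 2023/07/11 is a Tuesday and is not a listed holiday, so no roll-forward applies.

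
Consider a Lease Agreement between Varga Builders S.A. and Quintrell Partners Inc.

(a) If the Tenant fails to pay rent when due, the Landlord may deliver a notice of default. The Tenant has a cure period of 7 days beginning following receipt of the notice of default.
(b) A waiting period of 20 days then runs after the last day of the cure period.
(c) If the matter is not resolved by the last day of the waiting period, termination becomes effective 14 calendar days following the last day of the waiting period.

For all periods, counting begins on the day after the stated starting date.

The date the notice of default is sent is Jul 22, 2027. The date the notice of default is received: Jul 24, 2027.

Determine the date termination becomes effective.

Adding 7 calendar days to Jul 24, 2027 gives Jul 31, 2027, which is the last day of the cure period.
The last day of the waiting period: Jul 31, 2027 + 20 days = Aug 20, 2027.
The date termination becomes effective: Aug 20, 2027 + 14 days = Sep 3, 2027.

Sep 3, 2027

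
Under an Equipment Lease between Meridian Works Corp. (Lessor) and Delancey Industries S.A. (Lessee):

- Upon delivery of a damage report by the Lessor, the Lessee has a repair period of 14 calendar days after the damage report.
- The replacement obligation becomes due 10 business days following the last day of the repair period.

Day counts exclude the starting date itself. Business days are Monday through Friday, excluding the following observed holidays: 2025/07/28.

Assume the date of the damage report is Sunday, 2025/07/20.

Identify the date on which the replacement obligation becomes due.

2025/08/15

The last day of the repair period: 14 calendar days after 2025/07/20 is 2025/08/03.
The date on which the replacement obligation becomes due: counting 10 business days from Sunday, 2025/08/03 (Aug 4, Aug 5, Aug 6, Aug 7, Aug 8, Aug 11, Aug 12, Aug 13, Aug 14, Aug 15, skipping weekends) reaches Friday, 2025/08/15.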